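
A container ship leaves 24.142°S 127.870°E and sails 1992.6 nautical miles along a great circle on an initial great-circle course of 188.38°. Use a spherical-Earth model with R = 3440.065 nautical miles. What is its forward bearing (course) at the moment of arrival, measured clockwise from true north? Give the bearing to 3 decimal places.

final bearing 194.044°

Central angle δ = d/R = 0.579233 rad.
Converting: φ₁ = -0.421357 rad, θ = 3.287851 rad.
Destination latitude: φ₂ = arcsin( sin φ₁ cos δ + cos φ₁ sin δ cos θ ) = arcsin(-0.836457) = -56.768°.
Δλ = atan2( sin θ sin δ cos φ₁ , cos δ − sin φ₁ sin φ₂ ) = atan2(-0.072797, 0.494772) = -0.146084 rad = -8.370°.
Hence λ₂ = 127.870° + -8.370° = 119.500°.
The forward bearing on arrival equals the back-azimuth from the destination plus 180°.
Back-azimuth from P₂ (-56.768°, 119.500°) to P₁ (-24.142°, 127.870°), with Δλ' = λ₁ − λ₂ = 8.370°: atan2( sin Δλ' cos φ₁ , cos φ₂ sin φ₁ − sin φ₂ cos φ₁ cos Δλ' ) = 14.044°.
Final bearing = (14.044° + 180°) mod 360° = 194.044°.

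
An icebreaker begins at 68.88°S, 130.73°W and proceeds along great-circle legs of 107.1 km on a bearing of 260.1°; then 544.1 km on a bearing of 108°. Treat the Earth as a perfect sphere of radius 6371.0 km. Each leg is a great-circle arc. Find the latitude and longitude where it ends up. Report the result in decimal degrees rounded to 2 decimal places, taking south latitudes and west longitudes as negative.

latitude -70.01°, longitude -119.65°

Apply the spherical direct solution leg by leg, carrying full precision between legs.
Leg 1: from (-68.88°, -130.73°), δ = 107.1/6371 = 0.016811 rad, θ = 260.1° → φ = -69.03°, λ = -133.38°.
Leg 2: from (-69.03°, -133.38°), δ = 544.1/6371 = 0.085403 rad, θ = 108° → φ = -70.01°, λ = -119.65°.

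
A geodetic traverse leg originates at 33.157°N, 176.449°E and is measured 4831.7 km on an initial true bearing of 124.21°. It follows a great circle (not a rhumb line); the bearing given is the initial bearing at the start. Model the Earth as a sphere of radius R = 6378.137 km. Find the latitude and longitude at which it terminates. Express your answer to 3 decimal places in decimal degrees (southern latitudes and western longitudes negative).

latitude 4.240°, longitude -148.814°

Angular distance δ = d/R = 4831.7 / 6378.137 = 0.757541 rad.
Converting: φ₁ = 0.578699 rad, θ = 2.167873 rad.
Destination latitude: φ₂ = arcsin( sin φ₁ cos δ + cos φ₁ sin δ cos θ ) = arcsin(0.073940) = 4.240°.
For the longitude increment, Δλ = atan2( sin θ sin δ cos φ₁, cos δ − sin φ₁ sin φ₂ ) = atan2(0.475725, 0.686088) = 34.737°.
λ₂ = 176.449° + 34.737° = 211.186°, normalized to (−180°, 180°] → -148.814°.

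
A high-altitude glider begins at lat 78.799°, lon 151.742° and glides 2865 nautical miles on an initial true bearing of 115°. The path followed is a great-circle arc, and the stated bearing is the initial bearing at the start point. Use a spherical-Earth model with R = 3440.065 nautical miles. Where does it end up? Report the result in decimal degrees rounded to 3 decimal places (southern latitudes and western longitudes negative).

Angular distance δ = d/R = 2865 / 3440.065 = 0.832833 rad.
With φ₁ = 78.799° = 1.375302 rad and θ = 115° = 2.007129 rad:
Destination latitude: φ₂ = arcsin( sin φ₁ cos δ + cos φ₁ sin δ cos θ ) = arcsin(0.599230) = 36.815°.
For the longitude increment, Δλ = atan2( sin θ sin δ cos φ₁, cos δ − sin φ₁ sin φ₂ ) = atan2(0.130250, 0.084966) = 56.882°.
λ₂ = 151.742° + 56.882° = 208.624°, normalized to (−180°, 180°] → -151.376°.

latitude 36.815°, longitude -151.376°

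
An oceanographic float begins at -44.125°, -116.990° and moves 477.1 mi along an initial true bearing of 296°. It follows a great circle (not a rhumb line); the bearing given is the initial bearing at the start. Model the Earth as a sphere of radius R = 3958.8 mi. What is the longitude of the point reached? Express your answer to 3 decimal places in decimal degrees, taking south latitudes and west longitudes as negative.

longitude -125.196°

Central angle δ = d/R = 0.120516 rad.
Converting: φ₁ = -0.770127 rad, θ = 5.166175 rad.
Destination latitude: φ₂ = arcsin( sin φ₁ cos δ + cos φ₁ sin δ cos θ ) = arcsin(-0.653345) = -40.794°.
Then Δλ = atan2(-0.077566, 0.537871) = -0.143222 rad, from sin θ sin δ cos φ₁ over cos δ − sin φ₁ sin φ₂.
λ₂ = λ₁ + Δλ = -125.196°.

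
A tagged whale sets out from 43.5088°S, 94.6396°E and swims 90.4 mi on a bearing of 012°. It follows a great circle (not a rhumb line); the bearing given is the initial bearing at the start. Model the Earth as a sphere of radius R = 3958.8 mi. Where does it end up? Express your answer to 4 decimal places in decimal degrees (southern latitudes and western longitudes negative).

latitude -42.2284°, longitude 95.0069°

δ = 90.4/3958.8 = 0.022835 rad (1.3084°).
Converting: φ₁ = -0.759372 rad, θ = 0.209440 rad.
Destination latitude: φ₂ = arcsin( sin φ₁ cos δ + cos φ₁ sin δ cos θ ) = arcsin(-0.672088) = -42.2284°.
Δλ = atan2( sin θ sin δ cos φ₁ , cos δ − sin φ₁ sin φ₂ ) = atan2(0.003443, 0.537029) = 0.006411 rad = 0.3673°.
Hence λ₂ = 94.6396° + 0.3673° = 95.0069°.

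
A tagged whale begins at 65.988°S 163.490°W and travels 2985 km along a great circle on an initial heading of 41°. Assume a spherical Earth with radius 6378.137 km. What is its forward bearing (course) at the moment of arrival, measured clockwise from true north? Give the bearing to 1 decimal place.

final bearing 21.3°

δ = 2985/6378.137 = 0.468005 rad (26.8147°).
With φ₁ = -65.988° = -1.151708 rad and θ = 41° = 0.715585 rad:
Destination latitude: φ₂ = arcsin( sin φ₁ cos δ + cos φ₁ sin δ cos θ ) = arcsin(-0.676695) = -42.586°.
Then Δλ = atan2(0.120431, 0.274336) = 0.413663 rad, from sin θ sin δ cos φ₁ over cos δ − sin φ₁ sin φ₂.
λ₂ = -163.490° + 23.701° = -139.789°.
The forward bearing on arrival equals the back-azimuth from the destination plus 180°.
Back-azimuth from P₂ (-42.6°, -139.8°) to P₁ (-66.0°, -163.5°), with Δλ' = λ₁ − λ₂ = -23.7°: atan2( sin Δλ' cos φ₁ , cos φ₂ sin φ₁ − sin φ₂ cos φ₁ cos Δλ' ) = 201.3°.
Final bearing = (201.3° + 180°) mod 360° = 21.3°.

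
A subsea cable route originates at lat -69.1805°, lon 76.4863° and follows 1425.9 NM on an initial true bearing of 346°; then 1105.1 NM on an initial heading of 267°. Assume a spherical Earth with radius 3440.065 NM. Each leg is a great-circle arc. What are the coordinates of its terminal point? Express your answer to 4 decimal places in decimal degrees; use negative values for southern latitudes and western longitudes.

latitude -43.7511°, longitude 42.5743°

Apply the spherical direct solution leg by leg, carrying full precision between legs.
Leg 1: from (-69.1805°, 76.4863°), δ = 1425.9/3440.065 = 0.414498 rad, θ = 346° → φ = -45.7797°, λ = 68.4558°.
Leg 2: from (-45.7797°, 68.4558°), δ = 1105.1/3440.065 = 0.321244 rad, θ = 267° → φ = -43.7511°, λ = 42.5743°.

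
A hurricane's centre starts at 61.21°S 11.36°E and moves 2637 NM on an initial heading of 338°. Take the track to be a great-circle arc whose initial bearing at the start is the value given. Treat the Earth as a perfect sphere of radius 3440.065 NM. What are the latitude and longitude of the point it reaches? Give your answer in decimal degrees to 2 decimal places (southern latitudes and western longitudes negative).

latitude -18.76°, longitude -4.57°

δ = 2637/3440.065 = 0.766555 rad (43.9204°).
With φ₁ = -61.21° = -1.068316 rad and θ = 338° = 5.899213 rad:
Applying the spherical law of cosines for sides, sin φ₂ = sin φ₁ cos δ + cos φ₁ sin δ cos θ = -0.321527, so φ₂ = -18.76°.
Then Δλ = atan2(-0.125143, 0.438521) = -0.277987 rad, from sin θ sin δ cos φ₁ over cos δ − sin φ₁ sin φ₂.
Hence λ₂ = 11.36° + -15.93° = -4.57°.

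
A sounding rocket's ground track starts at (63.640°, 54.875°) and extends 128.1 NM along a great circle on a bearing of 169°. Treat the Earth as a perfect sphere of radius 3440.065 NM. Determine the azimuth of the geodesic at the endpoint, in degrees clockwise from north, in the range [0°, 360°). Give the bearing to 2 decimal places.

δ = 128.1/3440.065 = 0.037238 rad (2.1336°).
Start latitude φ₁ = 1.110728 rad; initial bearing θ = 2.949606 rad.
Applying the spherical law of cosines for sides, sin φ₂ = sin φ₁ cos δ + cos φ₁ sin δ cos θ = 0.879174, so φ₂ = 61.543°.
For the longitude increment, Δλ = atan2( sin θ sin δ cos φ₁, cos δ − sin φ₁ sin φ₂ ) = atan2(0.003154, 0.211547) = 0.854°.
λ₂ = λ₁ + Δλ = 55.729°.
The forward bearing on arrival equals the back-azimuth from the destination plus 180°.
Back-azimuth from P₂ (61.54°, 55.73°) to P₁ (63.64°, 54.88°), with Δλ' = λ₁ − λ₂ = -0.85°: atan2( sin Δλ' cos φ₁ , cos φ₂ sin φ₁ − sin φ₂ cos φ₁ cos Δλ' ) = 349.76°.
Final bearing = (349.76° + 180°) mod 360° = 169.76°.

final bearing 169.76°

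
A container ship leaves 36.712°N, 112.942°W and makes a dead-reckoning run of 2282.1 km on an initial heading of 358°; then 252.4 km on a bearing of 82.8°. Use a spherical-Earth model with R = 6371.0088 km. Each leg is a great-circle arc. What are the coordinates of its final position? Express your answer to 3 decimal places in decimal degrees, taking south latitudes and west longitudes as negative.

latitude 57.433°, longitude -110.051°

Apply the spherical direct solution leg by leg, carrying full precision between legs.
Leg 1: from (36.712°, -112.942°), δ = 2282.1/6371.0088 = 0.358201 rad, θ = 358° → φ = 57.217°, λ = -114.237°.
Leg 2: from (57.217°, -114.237°), δ = 252.4/6371.0088 = 0.039617 rad, θ = 82.8° → φ = 57.433°, λ = -110.051°.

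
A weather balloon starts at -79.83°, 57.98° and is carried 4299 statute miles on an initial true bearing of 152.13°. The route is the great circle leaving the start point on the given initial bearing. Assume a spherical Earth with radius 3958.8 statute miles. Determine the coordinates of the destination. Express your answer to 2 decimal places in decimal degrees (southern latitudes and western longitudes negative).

latitude -36.65°, longitude -153.05°

Angular distance δ = d/R = 4299 / 3958.8 = 1.085935 rad.
With φ₁ = -79.83° = -1.393296 rad and θ = 152.13° = 2.655169 rad:
Destination latitude: φ₂ = arcsin( sin φ₁ cos δ + cos φ₁ sin δ cos θ ) = arcsin(-0.596861) = -36.65°.
Δλ = atan2( sin θ sin δ cos φ₁ , cos δ − sin φ₁ sin φ₂ ) = atan2(0.073027, -0.121397) = 2.600034 rad = 148.97°.
λ₂ = 57.98° + 148.97° = 206.95°, normalized to (−180°, 180°] → -153.05°.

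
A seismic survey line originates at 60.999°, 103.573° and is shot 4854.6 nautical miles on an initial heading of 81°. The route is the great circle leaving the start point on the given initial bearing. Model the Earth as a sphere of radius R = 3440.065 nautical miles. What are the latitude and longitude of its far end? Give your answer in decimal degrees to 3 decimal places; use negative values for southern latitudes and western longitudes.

Central angle δ = d/R = 1.411194 rad.
Start latitude φ₁ = 1.064633 rad; initial bearing θ = 1.413717 rad.
Destination latitude: φ₂ = arcsin( sin φ₁ cos δ + cos φ₁ sin δ cos θ ) = arcsin(0.213877) = 12.350°.
Δλ = atan2( sin θ sin δ cos φ₁ , cos δ − sin φ₁ sin φ₂ ) = atan2(0.472770, -0.028134) = 1.630235 rad = 93.406°.
λ₂ = 103.573° + 93.406° = 196.979°, normalized to (−180°, 180°] → -163.021°.

latitude 12.350°, longitude -163.021°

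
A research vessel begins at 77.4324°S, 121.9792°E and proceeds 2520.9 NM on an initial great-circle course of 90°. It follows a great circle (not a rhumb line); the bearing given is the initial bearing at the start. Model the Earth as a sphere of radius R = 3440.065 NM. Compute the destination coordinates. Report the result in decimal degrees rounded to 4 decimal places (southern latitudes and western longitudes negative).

Angular distance δ = d/R = 2520.9 / 3440.065 = 0.732806 rad.
With φ₁ = -77.4324° = -1.351450 rad and θ = 90° = 1.570796 rad:
Destination latitude: φ₂ = arcsin( sin φ₁ cos δ + cos φ₁ sin δ cos θ ) = arcsin(-0.725491) = -46.5097°.
Δλ = atan2( sin θ sin δ cos φ₁ , cos δ − sin φ₁ sin φ₂ ) = atan2(0.145559, 0.035192) = 1.333576 rad = 76.4083°.
λ₂ = 121.9792° + 76.4083° = 198.3875°, normalized to (−180°, 180°] → -161.6125°.

latitude -46.5097°, longitude -161.6125°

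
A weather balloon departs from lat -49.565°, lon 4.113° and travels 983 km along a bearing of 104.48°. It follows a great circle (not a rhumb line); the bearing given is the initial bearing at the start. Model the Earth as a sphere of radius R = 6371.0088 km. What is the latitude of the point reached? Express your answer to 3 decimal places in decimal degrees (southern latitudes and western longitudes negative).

δ = 983/6371.0088 = 0.154293 rad (8.8403°).
Converting: φ₁ = -0.865072 rad, θ = 1.823520 rad.
Applying the spherical law of cosines for sides, sin φ₂ = sin φ₁ cos δ + cos φ₁ sin δ cos θ = -0.777023, so φ₂ = -50.989°.
Δλ = atan2( sin θ sin δ cos φ₁ , cos δ − sin φ₁ sin φ₂ ) = atan2(0.096509, 0.396695) = 0.238647 rad = 13.673°.
λ₂ = 4.113° + 13.673° = 17.786°.

latitude -50.989°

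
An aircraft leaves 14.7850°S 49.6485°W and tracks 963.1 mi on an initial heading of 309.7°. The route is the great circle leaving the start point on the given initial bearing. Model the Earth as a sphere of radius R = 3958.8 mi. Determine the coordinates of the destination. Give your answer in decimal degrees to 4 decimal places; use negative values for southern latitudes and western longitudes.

δ = 963.1/3958.8 = 0.243281 rad (13.9390°).
Start latitude φ₁ = -0.258047 rad; initial bearing θ = 5.405285 rad.
sin φ₂ = sin φ₁ cos δ + cos φ₁ sin δ cos θ = (-0.255193)(0.970553) + (0.966890)(0.240888)(0.638768) = -0.098901
φ₂ = asin(-0.098901) = -0.099063 rad = -5.6759°.
For the longitude increment, Δλ = atan2( sin θ sin δ cos φ₁, cos δ − sin φ₁ sin φ₂ ) = atan2(-0.179203, 0.945314) = -10.7342°.
λ₂ = λ₁ + Δλ = -60.3827°.

latitude -5.6759°, longitude -60.3827°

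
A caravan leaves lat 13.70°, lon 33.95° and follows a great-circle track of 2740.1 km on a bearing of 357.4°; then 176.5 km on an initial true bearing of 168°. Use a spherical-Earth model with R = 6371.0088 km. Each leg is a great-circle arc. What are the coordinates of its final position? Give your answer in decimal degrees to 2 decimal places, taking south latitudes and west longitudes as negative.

latitude 36.76°, longitude 32.98°

Apply the spherical direct solution leg by leg, carrying full precision between legs.
Leg 1: from (13.70°, 33.95°), δ = 2740.1/6371.0088 = 0.430089 rad, θ = 357.4° → φ = 38.31°, λ = 32.57°.
Leg 2: from (38.31°, 32.57°), δ = 176.5/6371.0088 = 0.027704 rad, θ = 168° → φ = 36.76°, λ = 32.98°.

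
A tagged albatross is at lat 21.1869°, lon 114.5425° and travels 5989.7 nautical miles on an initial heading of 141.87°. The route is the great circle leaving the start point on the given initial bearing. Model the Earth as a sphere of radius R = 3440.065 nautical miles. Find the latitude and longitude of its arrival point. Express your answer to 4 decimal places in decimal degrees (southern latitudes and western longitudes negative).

latitude -51.6373°, longitude -166.8030°

The arc subtends δ = 5989.7/3440.065 = 1.741159 rad at the centre.
Converting: φ₁ = 0.369781 rad, θ = 2.476099 rad.
sin φ₂ = sin φ₁ cos δ + cos φ₁ sin δ cos θ = (0.361411)(-0.169540) + (0.932406)(0.985523)(-0.786612) = -0.784098
φ₂ = asin(-0.784098) = -0.901241 rad = -51.6373°.
For the longitude increment, Δλ = atan2( sin θ sin δ cos φ₁, cos δ − sin φ₁ sin φ₂ ) = atan2(0.567378, 0.113842) = 78.6545°.
λ₂ = 114.5425° + 78.6545° = 193.1970°, normalized to (−180°, 180°] → -166.8030°.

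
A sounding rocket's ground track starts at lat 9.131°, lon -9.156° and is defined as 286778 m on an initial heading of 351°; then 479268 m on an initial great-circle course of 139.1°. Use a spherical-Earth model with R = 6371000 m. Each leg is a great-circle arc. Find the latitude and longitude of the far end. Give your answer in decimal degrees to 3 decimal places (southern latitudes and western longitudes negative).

latitude 8.407°, longitude -6.717°

Apply the spherical direct solution leg by leg, carrying full precision between legs.
Leg 1: from (9.131°, -9.156°), δ = 286778/6371000 = 0.045013 rad, θ = 351° → φ = 11.678°, λ = -9.568°.
Leg 2: from (11.678°, -9.568°), δ = 479268/6371000 = 0.075226 rad, θ = 139.1° → φ = 8.407°, λ = -6.717°.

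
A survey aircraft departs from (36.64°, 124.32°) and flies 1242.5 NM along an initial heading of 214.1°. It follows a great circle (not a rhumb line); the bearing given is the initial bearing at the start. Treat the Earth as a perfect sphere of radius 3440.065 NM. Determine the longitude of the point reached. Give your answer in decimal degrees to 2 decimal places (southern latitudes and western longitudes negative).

longitude 112.23°

δ = 1242.5/3440.065 = 0.361185 rad (20.6944°).
With φ₁ = 36.64° = 0.639489 rad and θ = 214.1° = 3.736750 rad:
Destination latitude: φ₂ = arcsin( sin φ₁ cos δ + cos φ₁ sin δ cos θ ) = arcsin(0.323479) = 18.87°.
For the longitude increment, Δλ = atan2( sin θ sin δ cos φ₁, cos δ − sin φ₁ sin φ₂ ) = atan2(-0.158972, 0.742431) = -12.09°.
λ₂ = λ₁ + Δλ = 112.23°.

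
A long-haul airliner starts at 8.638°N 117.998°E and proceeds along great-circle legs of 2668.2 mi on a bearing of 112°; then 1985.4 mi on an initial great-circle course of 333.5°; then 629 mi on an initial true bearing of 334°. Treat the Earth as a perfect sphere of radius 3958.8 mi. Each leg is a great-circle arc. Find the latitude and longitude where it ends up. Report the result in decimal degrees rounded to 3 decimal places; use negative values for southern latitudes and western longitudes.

Apply the spherical direct solution leg by leg, carrying full precision between legs.
Leg 1: from (8.638°, 117.998°), δ = 2668.2/3958.8 = 0.673992 rad, θ = 112° → φ = -6.534°, λ = 153.621°.
Leg 2: from (-6.534°, 153.621°), δ = 1985.4/3958.8 = 0.501516 rad, θ = 333.5° → φ = 19.127°, λ = 140.498°.
Leg 3: from (19.127°, 140.498°), δ = 629/3958.8 = 0.158887 rad, θ = 334° → φ = 27.251°, λ = 136.023°.

latitude 27.251°, longitude 136.023°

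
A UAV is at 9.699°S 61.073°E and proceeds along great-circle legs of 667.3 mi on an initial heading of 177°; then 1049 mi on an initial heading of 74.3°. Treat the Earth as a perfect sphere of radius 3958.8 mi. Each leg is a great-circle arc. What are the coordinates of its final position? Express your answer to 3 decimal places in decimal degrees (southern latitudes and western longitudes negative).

Apply the spherical direct solution leg by leg, carrying full precision between legs.
Leg 1: from (-9.699°, 61.073°), δ = 667.3/3958.8 = 0.168561 rad, θ = 177° → φ = -19.343°, λ = 61.606°.
Leg 2: from (-19.343°, 61.606°), δ = 1049/3958.8 = 0.264979 rad, θ = 74.3° → φ = -14.643°, λ = 76.711°.

latitude -14.643°, longitude 76.711°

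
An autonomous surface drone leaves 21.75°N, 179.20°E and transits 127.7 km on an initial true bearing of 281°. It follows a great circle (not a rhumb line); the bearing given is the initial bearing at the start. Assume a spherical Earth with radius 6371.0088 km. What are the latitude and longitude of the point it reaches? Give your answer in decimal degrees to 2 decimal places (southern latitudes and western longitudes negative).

latitude 21.96°, longitude 177.98°

Central angle δ = d/R = 0.020044 rad.
With φ₁ = 21.75° = 0.379609 rad and θ = 281° = 4.904375 rad:
Destination latitude: φ₂ = arcsin( sin φ₁ cos δ + cos φ₁ sin δ cos θ ) = arcsin(0.374035) = 21.96°.
Δλ = atan2( sin θ sin δ cos φ₁ , cos δ − sin φ₁ sin φ₂ ) = atan2(-0.018274, 0.861198) = -0.021216 rad = -1.22°.
λ₂ = 179.20° + -1.22° = 177.98°.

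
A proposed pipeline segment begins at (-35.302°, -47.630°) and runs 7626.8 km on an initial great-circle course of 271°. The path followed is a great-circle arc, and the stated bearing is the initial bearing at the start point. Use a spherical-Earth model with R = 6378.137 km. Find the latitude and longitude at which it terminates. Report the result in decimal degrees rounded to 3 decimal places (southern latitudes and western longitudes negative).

Angular distance δ = d/R = 7626.8 / 6378.137 = 1.195772 rad.
Converting: φ₁ = -0.616136 rad, θ = 4.729842 rad.
sin φ₂ = sin φ₁ cos δ + cos φ₁ sin δ cos θ = (-0.577886)(0.366295) + (0.816117)(0.930499)(0.017452) = -0.198423
φ₂ = asin(-0.198423) = -0.199749 rad = -11.445°.
Δλ = atan2( sin θ sin δ cos φ₁ , cos δ − sin φ₁ sin φ₂ ) = atan2(-0.759281, 0.251629) = -1.250783 rad = -71.665°.
λ₂ = -47.630° + -71.665° = -119.295°.

latitude -11.445°, longitude -119.295°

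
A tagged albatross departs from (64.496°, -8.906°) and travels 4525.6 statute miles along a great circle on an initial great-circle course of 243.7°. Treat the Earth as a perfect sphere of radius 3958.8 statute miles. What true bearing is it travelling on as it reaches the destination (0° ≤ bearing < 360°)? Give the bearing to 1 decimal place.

Central angle δ = d/R = 1.143175 rad.
Start latitude φ₁ = 1.125668 rad; initial bearing θ = 4.253367 rad.
Destination latitude: φ₂ = arcsin( sin φ₁ cos δ + cos φ₁ sin δ cos θ ) = arcsin(0.200700) = 11.578°.
Then Δλ = atan2(-0.351246, 0.233565) = -0.983976 rad, from sin θ sin δ cos φ₁ over cos δ − sin φ₁ sin φ₂.
λ₂ = -8.906° + -56.378° = -65.284°.
The forward bearing on arrival equals the back-azimuth from the destination plus 180°.
Back-azimuth from P₂ (11.6°, -65.3°) to P₁ (64.5°, -8.9°), with Δλ' = λ₁ − λ₂ = 56.4°: atan2( sin Δλ' cos φ₁ , cos φ₂ sin φ₁ − sin φ₂ cos φ₁ cos Δλ' ) = 23.2°.
Final bearing = (23.2° + 180°) mod 360° = 203.2°.

final bearing 203.2°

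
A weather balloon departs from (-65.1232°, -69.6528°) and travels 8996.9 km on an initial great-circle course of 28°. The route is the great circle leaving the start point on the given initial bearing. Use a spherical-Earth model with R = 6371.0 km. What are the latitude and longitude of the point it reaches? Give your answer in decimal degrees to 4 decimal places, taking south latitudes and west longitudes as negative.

latitude 12.9120°, longitude -41.2542°

Angular distance δ = d/R = 8996.9 / 6371 = 1.412164 rad.
Converting: φ₁ = -1.136614 rad, θ = 0.488692 rad.
Applying the spherical law of cosines for sides, sin φ₂ = sin φ₁ cos δ + cos φ₁ sin δ cos θ = 0.223454, so φ₂ = 12.9120°.
Δλ = atan2( sin θ sin δ cos φ₁ , cos δ − sin φ₁ sin φ₂ ) = atan2(0.195012, 0.360688) = 0.495649 rad = 28.3986°.
Hence λ₂ = -69.6528° + 28.3986° = -41.2542°.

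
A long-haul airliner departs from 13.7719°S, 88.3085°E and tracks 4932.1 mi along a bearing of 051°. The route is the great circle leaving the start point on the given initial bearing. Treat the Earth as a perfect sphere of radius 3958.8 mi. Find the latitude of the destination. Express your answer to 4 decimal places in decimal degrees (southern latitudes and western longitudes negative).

latitude 30.2148°

Angular distance δ = d/R = 4932.1 / 3958.8 = 1.245857 rad.
Converting: φ₁ = -0.240365 rad, θ = 0.890118 rad.
Destination latitude: φ₂ = arcsin( sin φ₁ cos δ + cos φ₁ sin δ cos θ ) = arcsin(0.503243) = 30.2148°.
Δλ = atan2( sin θ sin δ cos φ₁ , cos δ − sin φ₁ sin φ₂ ) = atan2(0.715305, 0.439052) = 1.020294 rad = 58.4586°.
λ₂ = λ₁ + Δλ = 146.7671°.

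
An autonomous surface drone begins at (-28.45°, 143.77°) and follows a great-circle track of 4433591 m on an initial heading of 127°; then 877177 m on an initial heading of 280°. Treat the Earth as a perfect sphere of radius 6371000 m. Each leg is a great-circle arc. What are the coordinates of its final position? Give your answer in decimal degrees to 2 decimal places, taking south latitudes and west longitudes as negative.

Apply the spherical direct solution leg by leg, carrying full precision between legs.
Leg 1: from (-28.45°, 143.77°), δ = 4433591/6371000 = 0.695902 rad, θ = 127° → φ = -44.82°, λ = -170.03°.
Leg 2: from (-44.82°, -170.03°), δ = 877177/6371000 = 0.137683 rad, θ = 280° → φ = -42.94°, λ = 179.33°.

latitude -42.94°, longitude 179.33°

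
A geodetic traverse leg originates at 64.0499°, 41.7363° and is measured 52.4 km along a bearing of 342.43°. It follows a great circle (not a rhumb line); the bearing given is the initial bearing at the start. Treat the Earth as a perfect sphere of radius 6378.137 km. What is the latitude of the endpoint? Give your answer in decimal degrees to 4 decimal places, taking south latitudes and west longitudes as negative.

The arc subtends δ = 52.4/6378.137 = 0.008216 rad at the centre.
Converting: φ₁ = 1.117882 rad, θ = 5.976531 rad.
Destination latitude: φ₂ = arcsin( sin φ₁ cos δ + cos φ₁ sin δ cos θ ) = arcsin(0.902572) = 64.4983°.
Δλ = atan2( sin θ sin δ cos φ₁ , cos δ − sin φ₁ sin φ₂ ) = atan2(-0.001085, 0.188395) = -0.005760 rad = -0.3300°.
λ₂ = 41.7363° + -0.3300° = 41.4063°.

latitude 64.4983°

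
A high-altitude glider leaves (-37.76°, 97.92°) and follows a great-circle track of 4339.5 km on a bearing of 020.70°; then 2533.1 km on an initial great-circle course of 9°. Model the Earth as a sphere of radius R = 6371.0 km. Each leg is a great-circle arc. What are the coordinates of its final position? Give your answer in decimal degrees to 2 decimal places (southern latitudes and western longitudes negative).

Apply the spherical direct solution leg by leg, carrying full precision between legs.
Leg 1: from (-37.76°, 97.92°), δ = 4339.5/6371 = 0.681133 rad, θ = 20.7° → φ = -0.58°, λ = 110.78°.
Leg 2: from (-0.58°, 110.78°), δ = 2533.1/6371 = 0.397598 rad, θ = 9° → φ = 21.91°, λ = 114.52°.

latitude 21.91°, longitude 114.52°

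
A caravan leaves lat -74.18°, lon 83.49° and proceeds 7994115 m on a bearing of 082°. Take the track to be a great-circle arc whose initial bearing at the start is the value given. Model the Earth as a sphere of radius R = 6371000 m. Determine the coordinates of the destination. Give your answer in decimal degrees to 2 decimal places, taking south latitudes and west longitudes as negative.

latitude -15.25°, longitude 160.80°

δ = 7994115/6371000 = 1.254766 rad (71.8928°).
Converting: φ₁ = -1.294685 rad, θ = 1.431170 rad.
sin φ₂ = sin φ₁ cos δ + cos φ₁ sin δ cos θ = (-0.962123)(0.310796) + (0.272616)(0.950477)(0.139173) = -0.262962
φ₂ = asin(-0.262962) = -0.266091 rad = -15.25°.
Then Δλ = atan2(0.256594, 0.057794) = 1.349257 rad, from sin θ sin δ cos φ₁ over cos δ − sin φ₁ sin φ₂.
λ₂ = λ₁ + Δλ = 160.80°.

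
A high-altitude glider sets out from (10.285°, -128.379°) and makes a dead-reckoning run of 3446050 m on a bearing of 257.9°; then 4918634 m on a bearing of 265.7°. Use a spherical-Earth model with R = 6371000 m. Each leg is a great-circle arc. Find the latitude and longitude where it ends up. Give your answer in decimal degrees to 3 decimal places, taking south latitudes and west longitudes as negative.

latitude -1.070°, longitude 157.268°

Apply the spherical direct solution leg by leg, carrying full precision between legs.
Leg 1: from (10.285°, -128.379°), δ = 3446050/6371000 = 0.540896 rad, θ = 257.9° → φ = 2.686°, λ = -158.645°.
Leg 2: from (2.686°, -158.645°), δ = 4918634/6371000 = 0.772035 rad, θ = 265.7° → φ = -1.070°, λ = 157.268°.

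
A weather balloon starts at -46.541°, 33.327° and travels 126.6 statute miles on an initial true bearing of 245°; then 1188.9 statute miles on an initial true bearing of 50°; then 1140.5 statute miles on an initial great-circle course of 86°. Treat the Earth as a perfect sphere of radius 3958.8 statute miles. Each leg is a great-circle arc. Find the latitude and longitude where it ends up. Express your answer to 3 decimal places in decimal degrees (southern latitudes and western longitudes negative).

latitude -32.213°, longitude 66.502°

Apply the spherical direct solution leg by leg, carrying full precision between legs.
Leg 1: from (-46.541°, 33.327°), δ = 126.6/3958.8 = 0.031979 rad, θ = 245° → φ = -47.289°, λ = 30.878°.
Leg 2: from (-47.289°, 30.878°), δ = 1188.9/3958.8 = 0.300318 rad, θ = 50° → φ = -34.954°, λ = 46.929°.
Leg 3: from (-34.954°, 46.929°), δ = 1140.5/3958.8 = 0.288092 rad, θ = 86° → φ = -32.213°, λ = 66.502°.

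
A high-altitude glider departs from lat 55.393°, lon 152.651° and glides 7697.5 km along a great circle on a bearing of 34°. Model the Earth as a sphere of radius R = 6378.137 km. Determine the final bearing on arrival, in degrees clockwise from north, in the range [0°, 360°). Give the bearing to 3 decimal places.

final bearing 152.168°

Angular distance δ = d/R = 7697.5 / 6378.137 = 1.206857 rad.
Converting: φ₁ = 0.966790 rad, θ = 0.593412 rad.
sin φ₂ = sin φ₁ cos δ + cos φ₁ sin δ cos θ = (0.823067)(0.355958) + (0.567944)(0.934502)(0.829038) = 0.732985
φ₂ = asin(0.732985) = 0.822700 rad = 47.137°.
Δλ = atan2( sin θ sin δ cos φ₁ , cos δ − sin φ₁ sin φ₂ ) = atan2(0.296789, -0.247338) = 2.265561 rad = 129.807°.
λ₂ = 152.651° + 129.807° = 282.458°, normalized to (−180°, 180°] → -77.542°.
The forward bearing on arrival equals the back-azimuth from the destination plus 180°.
Back-azimuth from P₂ (47.137°, -77.542°) to P₁ (55.393°, 152.651°), with Δλ' = λ₁ − λ₂ = 230.193°: atan2( sin Δλ' cos φ₁ , cos φ₂ sin φ₁ − sin φ₂ cos φ₁ cos Δλ' ) = 332.168°.
Final bearing = (332.168° + 180°) mod 360° = 152.168°.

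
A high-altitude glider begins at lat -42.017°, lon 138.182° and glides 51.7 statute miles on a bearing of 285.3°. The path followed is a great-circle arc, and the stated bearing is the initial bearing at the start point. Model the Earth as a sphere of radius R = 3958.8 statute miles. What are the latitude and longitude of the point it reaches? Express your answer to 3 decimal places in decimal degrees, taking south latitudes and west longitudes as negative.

The arc subtends δ = 51.7/3958.8 = 0.013060 rad at the centre.
With φ₁ = -42.017° = -0.733335 rad and θ = 285.3° = 4.979424 rad:
Destination latitude: φ₂ = arcsin( sin φ₁ cos δ + cos φ₁ sin δ cos θ ) = arcsin(-0.666734) = -41.815°.
Δλ = atan2( sin θ sin δ cos φ₁ , cos δ − sin φ₁ sin φ₂ ) = atan2(-0.009358, 0.553636) = -0.016902 rad = -0.968°.
Hence λ₂ = 138.182° + -0.968° = 137.214°.

latitude -41.815°, longitude 137.214°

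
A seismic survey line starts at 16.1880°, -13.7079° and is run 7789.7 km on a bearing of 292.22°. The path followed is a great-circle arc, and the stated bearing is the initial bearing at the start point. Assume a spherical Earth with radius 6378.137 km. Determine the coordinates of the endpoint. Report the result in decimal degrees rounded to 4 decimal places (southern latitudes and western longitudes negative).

latitude 25.8921°, longitude -88.9093°

The arc subtends δ = 7789.7/6378.137 = 1.221313 rad at the centre.
With φ₁ = 16.1880° = 0.282534 rad and θ = 292.22° = 5.100201 rad:
Destination latitude: φ₂ = arcsin( sin φ₁ cos δ + cos φ₁ sin δ cos θ ) = arcsin(0.436678) = 25.8921°.
Then Δλ = atan2(-0.835293, 0.220671) = -1.312513 rad, from sin θ sin δ cos φ₁ over cos δ − sin φ₁ sin φ₂.
λ₂ = -13.7079° + -75.2014° = -88.9093°.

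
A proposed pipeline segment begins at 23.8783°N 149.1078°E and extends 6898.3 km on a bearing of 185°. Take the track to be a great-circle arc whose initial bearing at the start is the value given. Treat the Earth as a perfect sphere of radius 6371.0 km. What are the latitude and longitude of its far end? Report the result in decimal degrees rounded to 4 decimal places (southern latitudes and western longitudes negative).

latitude -37.9360°, longitude 143.5065°

Central angle δ = d/R = 1.082766 rad.
With φ₁ = 23.8783° = 0.416755 rad and θ = 185° = 3.228859 rad:
Destination latitude: φ₂ = arcsin( sin φ₁ cos δ + cos φ₁ sin δ cos θ ) = arcsin(-0.614781) = -37.9360°.
For the longitude increment, Δλ = atan2( sin θ sin δ cos φ₁, cos δ − sin φ₁ sin φ₂ ) = atan2(-0.070392, 0.717748) = -5.6013°.
λ₂ = 149.1078° + -5.6013° = 143.5065°.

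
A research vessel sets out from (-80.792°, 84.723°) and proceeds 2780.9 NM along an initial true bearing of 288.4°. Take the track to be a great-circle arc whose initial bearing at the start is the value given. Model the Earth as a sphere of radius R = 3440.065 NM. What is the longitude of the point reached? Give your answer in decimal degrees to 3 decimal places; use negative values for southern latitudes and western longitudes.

longitude 20.801°

Angular distance δ = d/R = 2780.9 / 3440.065 = 0.808386 rad.
Start latitude φ₁ = -1.410086 rad; initial bearing θ = 5.033530 rad.
Destination latitude: φ₂ = arcsin( sin φ₁ cos δ + cos φ₁ sin δ cos θ ) = arcsin(-0.645239) = -40.184°.
Δλ = atan2( sin θ sin δ cos φ₁ , cos δ − sin φ₁ sin φ₂ ) = atan2(-0.109805, 0.053742) = -1.115641 rad = -63.922°.
λ₂ = 84.723° + -63.922° = 20.801°.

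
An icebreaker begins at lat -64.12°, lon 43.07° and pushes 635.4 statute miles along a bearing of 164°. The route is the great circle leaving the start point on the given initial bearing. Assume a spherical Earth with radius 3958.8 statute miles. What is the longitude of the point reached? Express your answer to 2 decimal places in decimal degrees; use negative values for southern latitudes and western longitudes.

δ = 635.4/3958.8 = 0.160503 rad (9.1962°).
With φ₁ = -64.12° = -1.119105 rad and θ = 164° = 2.862340 rad:
Applying the spherical law of cosines for sides, sin φ₂ = sin φ₁ cos δ + cos φ₁ sin δ cos θ = -0.955201, so φ₂ = -72.79°.
For the longitude increment, Δλ = atan2( sin θ sin δ cos φ₁, cos δ − sin φ₁ sin φ₂ ) = atan2(0.019228, 0.127743) = 8.56°.
λ₂ = 43.07° + 8.56° = 51.63°.

longitude 51.63°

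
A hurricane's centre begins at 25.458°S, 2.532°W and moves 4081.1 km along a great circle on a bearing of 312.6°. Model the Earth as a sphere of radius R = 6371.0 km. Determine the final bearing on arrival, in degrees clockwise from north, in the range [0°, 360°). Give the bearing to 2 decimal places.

final bearing 318.34°

δ = 4081.1/6371 = 0.640574 rad (36.7022°).
Converting: φ₁ = -0.444326 rad, θ = 5.455899 rad.
sin φ₂ = sin φ₁ cos δ + cos φ₁ sin δ cos θ = (-0.429849)(0.801753) + (0.902901)(0.597656)(0.676876) = 0.020626
φ₂ = asin(0.020626) = 0.020627 rad = 1.182°.
Then Δλ = atan2(-0.397216, 0.810619) = -0.455628 rad, from sin θ sin δ cos φ₁ over cos δ − sin φ₁ sin φ₂.
λ₂ = -2.532° + -26.106° = -28.638°.
The forward bearing on arrival equals the back-azimuth from the destination plus 180°.
Back-azimuth from P₂ (1.18°, -28.64°) to P₁ (-25.46°, -2.53°), with Δλ' = λ₁ − λ₂ = 26.11°: atan2( sin Δλ' cos φ₁ , cos φ₂ sin φ₁ − sin φ₂ cos φ₁ cos Δλ' ) = 138.34°.
Final bearing = (138.34° + 180°) mod 360° = 318.34°.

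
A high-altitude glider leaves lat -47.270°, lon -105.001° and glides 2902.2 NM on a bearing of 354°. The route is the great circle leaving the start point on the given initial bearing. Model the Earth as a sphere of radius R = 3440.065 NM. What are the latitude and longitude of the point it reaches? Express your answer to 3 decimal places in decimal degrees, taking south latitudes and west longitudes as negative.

latitude 0.908°, longitude -109.480°

Central angle δ = d/R = 0.843647 rad.
Start latitude φ₁ = -0.825017 rad; initial bearing θ = 6.178466 rad.
Destination latitude: φ₂ = arcsin( sin φ₁ cos δ + cos φ₁ sin δ cos θ ) = arcsin(0.015852) = 0.908°.
For the longitude increment, Δλ = atan2( sin θ sin δ cos φ₁, cos δ − sin φ₁ sin φ₂ ) = atan2(-0.052988, 0.676387) = -4.479°.
Hence λ₂ = -105.001° + -4.479° = -109.480°.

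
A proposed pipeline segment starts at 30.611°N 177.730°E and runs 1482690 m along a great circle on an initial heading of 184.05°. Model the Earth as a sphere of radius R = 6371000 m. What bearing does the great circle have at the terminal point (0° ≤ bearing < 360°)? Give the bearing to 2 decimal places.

final bearing 183.65°

Angular distance δ = d/R = 1482690 / 6371000 = 0.232725 rad.
With φ₁ = 30.611° = 0.534263 rad and θ = 184.05° = 3.212278 rad:
Destination latitude: φ₂ = arcsin( sin φ₁ cos δ + cos φ₁ sin δ cos θ ) = arcsin(0.297485) = 17.307°.
Then Δλ = atan2(-0.014019, 0.821560) = -0.017062 rad, from sin θ sin δ cos φ₁ over cos δ − sin φ₁ sin φ₂.
λ₂ = λ₁ + Δλ = 176.752°.
The forward bearing on arrival equals the back-azimuth from the destination plus 180°.
Back-azimuth from P₂ (17.31°, 176.75°) to P₁ (30.61°, 177.73°), with Δλ' = λ₁ − λ₂ = 0.98°: atan2( sin Δλ' cos φ₁ , cos φ₂ sin φ₁ − sin φ₂ cos φ₁ cos Δλ' ) = 3.65°.
Final bearing = (3.65° + 180°) mod 360° = 183.65°.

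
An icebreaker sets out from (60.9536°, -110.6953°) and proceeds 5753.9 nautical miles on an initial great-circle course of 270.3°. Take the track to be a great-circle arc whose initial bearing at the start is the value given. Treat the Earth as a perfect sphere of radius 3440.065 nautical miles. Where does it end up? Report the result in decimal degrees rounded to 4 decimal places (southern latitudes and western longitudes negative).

Central angle δ = d/R = 1.672614 rad.
Converting: φ₁ = 1.063841 rad, θ = 4.717625 rad.
Destination latitude: φ₂ = arcsin( sin φ₁ cos δ + cos φ₁ sin δ cos θ ) = arcsin(-0.086329) = -4.9524°.
Then Δλ = atan2(-0.482997, -0.026171) = -1.624927 rad, from sin θ sin δ cos φ₁ over cos δ − sin φ₁ sin φ₂.
λ₂ = -110.6953° + -93.1015° = -203.7968°, normalized to (−180°, 180°] → 156.2032°.

latitude -4.9524°, longitude 156.2032°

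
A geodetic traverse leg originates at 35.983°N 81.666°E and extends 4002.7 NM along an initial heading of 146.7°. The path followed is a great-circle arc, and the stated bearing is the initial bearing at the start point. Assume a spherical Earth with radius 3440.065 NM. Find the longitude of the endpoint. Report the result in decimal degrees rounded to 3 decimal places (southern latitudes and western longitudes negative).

longitude 114.831°

The arc subtends δ = 4002.7/3440.065 = 1.163554 rad at the centre.
Start latitude φ₁ = 0.628022 rad; initial bearing θ = 2.560398 rad.
Destination latitude: φ₂ = arcsin( sin φ₁ cos δ + cos φ₁ sin δ cos θ ) = arcsin(-0.388301) = -22.849°.
For the longitude increment, Δλ = atan2( sin θ sin δ cos φ₁, cos δ − sin φ₁ sin φ₂ ) = atan2(0.407931, 0.624224) = 33.165°.
λ₂ = 81.666° + 33.165° = 114.831°.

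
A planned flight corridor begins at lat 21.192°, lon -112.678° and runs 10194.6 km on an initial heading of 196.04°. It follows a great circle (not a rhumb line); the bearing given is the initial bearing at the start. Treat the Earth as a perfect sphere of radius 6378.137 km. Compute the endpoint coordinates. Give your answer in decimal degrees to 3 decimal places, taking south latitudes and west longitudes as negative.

latitude -64.918°, longitude -153.337°

The arc subtends δ = 10194.6/6378.137 = 1.598366 rad at the centre.
Converting: φ₁ = 0.369870 rad, θ = 3.421543 rad.
sin φ₂ = sin φ₁ cos δ + cos φ₁ sin δ cos θ = (0.361494)(-0.027567) + (0.932374)(0.999620)(-0.961069) = -0.905701
φ₂ = asin(-0.905701) = -1.133030 rad = -64.918°.
Then Δλ = atan2(-0.257525, 0.299839) = -0.709625 rad, from sin θ sin δ cos φ₁ over cos δ − sin φ₁ sin φ₂.
λ₂ = λ₁ + Δλ = -153.337°.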